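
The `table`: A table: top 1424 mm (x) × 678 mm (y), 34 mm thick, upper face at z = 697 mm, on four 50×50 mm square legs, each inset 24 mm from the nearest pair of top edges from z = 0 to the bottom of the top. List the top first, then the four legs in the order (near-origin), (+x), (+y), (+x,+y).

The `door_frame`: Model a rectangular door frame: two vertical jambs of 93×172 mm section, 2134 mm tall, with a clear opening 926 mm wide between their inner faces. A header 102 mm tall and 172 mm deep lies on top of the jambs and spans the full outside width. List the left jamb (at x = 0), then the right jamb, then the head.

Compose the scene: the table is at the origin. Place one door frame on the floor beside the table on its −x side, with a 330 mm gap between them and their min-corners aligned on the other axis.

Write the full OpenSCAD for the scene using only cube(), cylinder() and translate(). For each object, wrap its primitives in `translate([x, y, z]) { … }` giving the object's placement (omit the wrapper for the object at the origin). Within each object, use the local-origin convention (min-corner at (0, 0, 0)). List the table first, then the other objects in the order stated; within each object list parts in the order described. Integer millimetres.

translate([0, 0, 663]) cube([1424, 678, 34]);
translate([24, 24, 0]) cube([50, 50, 663]);
translate([1350, 24, 0]) cube([50, 50, 663]);
translate([24, 604, 0]) cube([50, 50, 663]);
translate([1350, 604, 0]) cube([50, 50, 663]);
translate([-1442, 0, 0]) {
  cube([93, 172, 2134]);
  translate([1019, 0, 0]) cube([93, 172, 2134]);
  translate([0, 0, 2134]) cube([1112, 172, 102]);
}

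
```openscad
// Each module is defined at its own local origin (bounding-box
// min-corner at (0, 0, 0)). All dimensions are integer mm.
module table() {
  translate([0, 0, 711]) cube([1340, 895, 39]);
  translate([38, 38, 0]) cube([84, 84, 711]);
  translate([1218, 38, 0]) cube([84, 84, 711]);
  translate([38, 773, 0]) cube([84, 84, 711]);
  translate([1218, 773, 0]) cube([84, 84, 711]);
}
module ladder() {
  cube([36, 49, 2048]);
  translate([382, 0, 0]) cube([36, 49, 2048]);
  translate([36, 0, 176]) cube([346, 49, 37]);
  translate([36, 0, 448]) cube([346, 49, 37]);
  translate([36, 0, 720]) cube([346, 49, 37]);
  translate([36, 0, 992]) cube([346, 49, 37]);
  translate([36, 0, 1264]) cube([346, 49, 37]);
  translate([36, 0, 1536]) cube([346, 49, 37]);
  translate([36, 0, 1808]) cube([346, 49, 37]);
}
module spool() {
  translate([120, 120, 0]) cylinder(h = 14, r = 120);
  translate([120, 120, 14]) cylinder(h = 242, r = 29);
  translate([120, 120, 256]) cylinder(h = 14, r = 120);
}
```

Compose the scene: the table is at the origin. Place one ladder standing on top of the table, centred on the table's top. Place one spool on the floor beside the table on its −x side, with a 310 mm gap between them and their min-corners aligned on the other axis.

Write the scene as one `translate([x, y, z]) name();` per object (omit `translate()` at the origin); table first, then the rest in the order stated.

table();
translate([461, 423, 750]) ladder();
translate([-550, 0, 0]) spool();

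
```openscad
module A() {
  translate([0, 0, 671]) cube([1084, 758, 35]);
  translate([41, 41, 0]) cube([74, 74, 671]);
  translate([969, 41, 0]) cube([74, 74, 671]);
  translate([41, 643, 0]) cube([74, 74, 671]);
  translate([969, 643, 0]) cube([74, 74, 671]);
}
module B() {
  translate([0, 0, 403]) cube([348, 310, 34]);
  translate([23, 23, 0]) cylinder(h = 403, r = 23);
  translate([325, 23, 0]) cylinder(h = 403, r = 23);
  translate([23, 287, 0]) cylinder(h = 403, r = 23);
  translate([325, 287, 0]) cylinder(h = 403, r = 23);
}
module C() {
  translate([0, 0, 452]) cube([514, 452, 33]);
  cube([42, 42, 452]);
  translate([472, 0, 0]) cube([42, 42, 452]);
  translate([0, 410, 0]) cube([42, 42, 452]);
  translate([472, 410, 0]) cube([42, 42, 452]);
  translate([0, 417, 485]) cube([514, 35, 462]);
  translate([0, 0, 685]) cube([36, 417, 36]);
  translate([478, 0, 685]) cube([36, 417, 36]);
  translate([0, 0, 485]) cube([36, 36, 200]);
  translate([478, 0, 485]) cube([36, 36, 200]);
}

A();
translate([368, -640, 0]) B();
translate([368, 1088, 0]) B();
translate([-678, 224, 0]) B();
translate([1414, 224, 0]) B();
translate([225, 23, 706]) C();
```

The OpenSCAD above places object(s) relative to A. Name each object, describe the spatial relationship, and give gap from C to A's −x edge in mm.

The chair's min-x is at 225; the table's min-x is 0; gap = 225 mm.

A is a table. B is a stool. C is a chair. Four stools sit around the table at the −y, +y, −x, +x sides. The chair is on top of the table. The gap from the chair to the table's −x edge is 225 mm.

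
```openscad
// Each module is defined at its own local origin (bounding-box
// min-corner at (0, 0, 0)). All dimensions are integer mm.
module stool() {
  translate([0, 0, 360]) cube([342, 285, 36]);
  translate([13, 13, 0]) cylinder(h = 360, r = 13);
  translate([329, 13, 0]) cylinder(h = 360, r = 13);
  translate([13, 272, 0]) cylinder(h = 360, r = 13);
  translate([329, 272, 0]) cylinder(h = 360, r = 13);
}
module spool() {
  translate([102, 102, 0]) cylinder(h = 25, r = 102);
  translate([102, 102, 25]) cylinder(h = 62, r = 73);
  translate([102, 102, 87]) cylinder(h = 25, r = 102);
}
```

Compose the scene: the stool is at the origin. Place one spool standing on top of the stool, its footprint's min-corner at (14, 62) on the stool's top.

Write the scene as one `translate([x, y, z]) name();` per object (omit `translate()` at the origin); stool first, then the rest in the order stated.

stool();
translate([14, 62, 396]) spool();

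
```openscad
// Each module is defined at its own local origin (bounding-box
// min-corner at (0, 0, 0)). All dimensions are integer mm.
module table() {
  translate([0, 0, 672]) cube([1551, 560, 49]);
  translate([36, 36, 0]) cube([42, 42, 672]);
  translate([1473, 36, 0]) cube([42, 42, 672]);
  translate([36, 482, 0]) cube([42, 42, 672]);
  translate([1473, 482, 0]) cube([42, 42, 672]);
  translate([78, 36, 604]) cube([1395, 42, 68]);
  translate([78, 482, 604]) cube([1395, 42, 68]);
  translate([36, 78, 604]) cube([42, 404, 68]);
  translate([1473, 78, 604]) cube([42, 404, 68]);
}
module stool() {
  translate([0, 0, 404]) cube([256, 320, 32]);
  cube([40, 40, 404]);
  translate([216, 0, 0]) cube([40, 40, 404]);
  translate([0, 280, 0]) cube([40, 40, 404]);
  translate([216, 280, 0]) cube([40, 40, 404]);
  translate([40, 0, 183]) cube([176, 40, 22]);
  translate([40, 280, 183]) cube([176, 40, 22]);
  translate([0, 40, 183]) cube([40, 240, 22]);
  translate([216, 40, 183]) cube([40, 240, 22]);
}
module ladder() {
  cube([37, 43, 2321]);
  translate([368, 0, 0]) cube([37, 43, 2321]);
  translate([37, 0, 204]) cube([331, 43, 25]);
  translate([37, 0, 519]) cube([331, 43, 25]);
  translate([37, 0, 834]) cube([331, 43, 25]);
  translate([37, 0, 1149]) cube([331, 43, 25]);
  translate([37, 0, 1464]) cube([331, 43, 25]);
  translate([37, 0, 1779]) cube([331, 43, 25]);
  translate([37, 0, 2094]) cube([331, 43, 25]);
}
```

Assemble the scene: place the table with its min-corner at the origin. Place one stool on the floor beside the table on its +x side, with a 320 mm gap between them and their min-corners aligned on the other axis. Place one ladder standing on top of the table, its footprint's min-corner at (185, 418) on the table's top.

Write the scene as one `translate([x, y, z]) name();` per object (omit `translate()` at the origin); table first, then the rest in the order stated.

table();
translate([1871, 0, 0]) stool();
translate([185, 418, 721]) ladder();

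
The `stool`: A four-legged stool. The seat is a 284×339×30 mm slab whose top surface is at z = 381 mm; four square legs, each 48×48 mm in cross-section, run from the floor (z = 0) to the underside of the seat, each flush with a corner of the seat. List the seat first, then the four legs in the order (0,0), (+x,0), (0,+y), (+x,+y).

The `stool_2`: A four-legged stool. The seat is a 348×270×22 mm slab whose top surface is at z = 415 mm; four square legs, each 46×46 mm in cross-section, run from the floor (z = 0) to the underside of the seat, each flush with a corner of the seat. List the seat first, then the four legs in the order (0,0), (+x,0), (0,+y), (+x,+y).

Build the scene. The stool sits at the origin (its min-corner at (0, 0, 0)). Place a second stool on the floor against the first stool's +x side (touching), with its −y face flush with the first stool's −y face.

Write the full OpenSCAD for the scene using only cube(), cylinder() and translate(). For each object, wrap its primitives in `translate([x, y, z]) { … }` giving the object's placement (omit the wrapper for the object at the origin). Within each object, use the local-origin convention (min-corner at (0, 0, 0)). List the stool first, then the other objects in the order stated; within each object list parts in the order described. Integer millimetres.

translate([0, 0, 351]) cube([284, 339, 30]);
cube([48, 48, 351]);
translate([236, 0, 0]) cube([48, 48, 351]);
translate([0, 291, 0]) cube([48, 48, 351]);
translate([236, 291, 0]) cube([48, 48, 351]);
translate([284, 0, 0]) {
  translate([0, 0, 393]) cube([348, 270, 22]);
  cube([46, 46, 393]);
  translate([302, 0, 0]) cube([46, 46, 393]);
  translate([0, 224, 0]) cube([46, 46, 393]);
  translate([302, 224, 0]) cube([46, 46, 393]);
}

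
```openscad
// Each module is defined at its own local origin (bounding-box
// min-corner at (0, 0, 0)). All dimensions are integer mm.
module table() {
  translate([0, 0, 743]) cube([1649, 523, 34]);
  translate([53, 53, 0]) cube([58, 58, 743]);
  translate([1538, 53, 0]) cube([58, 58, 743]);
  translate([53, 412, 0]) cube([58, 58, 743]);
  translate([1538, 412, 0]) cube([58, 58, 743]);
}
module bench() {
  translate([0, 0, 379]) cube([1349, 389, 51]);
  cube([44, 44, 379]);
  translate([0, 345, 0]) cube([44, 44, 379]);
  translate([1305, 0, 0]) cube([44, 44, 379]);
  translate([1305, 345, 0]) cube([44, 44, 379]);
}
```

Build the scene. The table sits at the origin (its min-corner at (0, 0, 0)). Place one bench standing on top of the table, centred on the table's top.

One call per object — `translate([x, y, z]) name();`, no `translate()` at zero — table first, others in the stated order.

table();
translate([150, 67, 777]) bench();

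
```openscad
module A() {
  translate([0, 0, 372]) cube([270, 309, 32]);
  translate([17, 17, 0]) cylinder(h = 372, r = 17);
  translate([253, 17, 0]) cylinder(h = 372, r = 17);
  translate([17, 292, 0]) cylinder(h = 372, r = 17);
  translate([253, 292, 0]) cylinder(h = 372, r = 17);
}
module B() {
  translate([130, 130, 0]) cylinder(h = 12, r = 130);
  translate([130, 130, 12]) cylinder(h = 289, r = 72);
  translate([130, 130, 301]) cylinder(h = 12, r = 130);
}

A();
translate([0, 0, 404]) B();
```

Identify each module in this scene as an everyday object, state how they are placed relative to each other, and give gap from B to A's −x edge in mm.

The spool's min-x is at 0; the stool's min-x is 0; gap = 0 mm.

A is a stool. B is a spool. The spool is on top of the stool. The gap from the spool to the stool's −x edge is 0 mm.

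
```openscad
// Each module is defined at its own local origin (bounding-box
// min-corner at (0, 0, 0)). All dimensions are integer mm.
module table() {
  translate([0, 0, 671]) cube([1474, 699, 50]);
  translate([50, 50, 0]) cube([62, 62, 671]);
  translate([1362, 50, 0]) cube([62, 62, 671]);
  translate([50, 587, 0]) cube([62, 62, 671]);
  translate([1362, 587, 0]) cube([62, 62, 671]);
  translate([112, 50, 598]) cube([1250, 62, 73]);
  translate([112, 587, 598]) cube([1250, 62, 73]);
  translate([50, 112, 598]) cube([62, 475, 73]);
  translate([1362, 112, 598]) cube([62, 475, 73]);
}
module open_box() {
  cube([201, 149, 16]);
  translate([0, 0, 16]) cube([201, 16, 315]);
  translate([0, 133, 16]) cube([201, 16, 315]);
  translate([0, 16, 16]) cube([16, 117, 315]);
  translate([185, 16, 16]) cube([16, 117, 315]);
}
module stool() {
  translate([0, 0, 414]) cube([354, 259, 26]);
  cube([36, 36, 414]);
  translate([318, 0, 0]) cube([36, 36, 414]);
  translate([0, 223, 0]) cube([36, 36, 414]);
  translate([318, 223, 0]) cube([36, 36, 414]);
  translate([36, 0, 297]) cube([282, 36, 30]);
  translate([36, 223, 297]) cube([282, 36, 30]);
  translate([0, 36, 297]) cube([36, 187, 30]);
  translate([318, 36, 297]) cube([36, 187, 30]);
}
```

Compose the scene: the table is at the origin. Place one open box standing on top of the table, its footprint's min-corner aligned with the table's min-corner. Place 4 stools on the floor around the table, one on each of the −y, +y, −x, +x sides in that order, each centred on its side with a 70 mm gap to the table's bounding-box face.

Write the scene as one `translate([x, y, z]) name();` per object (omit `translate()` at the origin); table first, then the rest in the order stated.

table();
translate([0, 0, 721]) open_box();
translate([560, -329, 0]) stool();
translate([560, 769, 0]) stool();
translate([-424, 220, 0]) stool();
translate([1544, 220, 0]) stool();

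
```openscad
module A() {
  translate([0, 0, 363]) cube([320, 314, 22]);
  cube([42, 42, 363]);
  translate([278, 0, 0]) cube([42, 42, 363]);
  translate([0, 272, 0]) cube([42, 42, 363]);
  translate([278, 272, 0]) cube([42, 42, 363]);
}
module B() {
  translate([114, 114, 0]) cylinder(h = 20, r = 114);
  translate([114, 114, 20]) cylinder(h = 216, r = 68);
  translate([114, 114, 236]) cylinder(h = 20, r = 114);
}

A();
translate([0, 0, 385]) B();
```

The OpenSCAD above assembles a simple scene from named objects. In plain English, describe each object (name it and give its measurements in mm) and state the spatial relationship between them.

A is a four-legged stool. The seat is 320×314 mm, 22 mm thick, top at z = 385 mm. It stands on four square legs, each 42×42 mm in cross-section, from z = 0 to the seat underside, each flush with a corner of the seat.

B is a spool: two coaxial disc flanges of radius 114 mm and thickness 20 mm, joined by a core cylinder of radius 68 mm and height 216 mm. The lower flange rests on z = 0 and the three cylinders share a vertical axis.

The spool is on top of the stool.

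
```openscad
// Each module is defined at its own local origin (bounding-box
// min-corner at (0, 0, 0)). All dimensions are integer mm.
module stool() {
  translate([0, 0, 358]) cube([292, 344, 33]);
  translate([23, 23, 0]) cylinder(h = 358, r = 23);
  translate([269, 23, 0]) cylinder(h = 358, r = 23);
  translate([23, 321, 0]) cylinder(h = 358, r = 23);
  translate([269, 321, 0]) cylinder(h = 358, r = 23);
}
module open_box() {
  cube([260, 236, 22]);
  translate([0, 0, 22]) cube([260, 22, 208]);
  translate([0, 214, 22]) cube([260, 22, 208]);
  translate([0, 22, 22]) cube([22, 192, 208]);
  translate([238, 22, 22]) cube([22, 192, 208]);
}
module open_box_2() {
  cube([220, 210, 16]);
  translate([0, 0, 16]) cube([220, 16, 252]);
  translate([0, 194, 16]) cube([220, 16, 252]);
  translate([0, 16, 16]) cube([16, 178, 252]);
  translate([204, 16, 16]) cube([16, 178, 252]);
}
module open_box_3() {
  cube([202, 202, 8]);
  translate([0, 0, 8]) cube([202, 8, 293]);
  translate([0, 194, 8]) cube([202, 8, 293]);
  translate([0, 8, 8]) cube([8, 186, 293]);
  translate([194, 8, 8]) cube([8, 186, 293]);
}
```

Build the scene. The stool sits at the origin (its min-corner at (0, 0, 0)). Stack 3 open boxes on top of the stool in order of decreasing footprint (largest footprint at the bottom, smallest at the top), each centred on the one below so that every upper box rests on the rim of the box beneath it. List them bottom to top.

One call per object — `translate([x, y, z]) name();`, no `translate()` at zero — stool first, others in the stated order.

stool();
translate([16, 54, 391]) open_box();
translate([36, 67, 621]) open_box_2();
translate([45, 71, 889]) open_box_3();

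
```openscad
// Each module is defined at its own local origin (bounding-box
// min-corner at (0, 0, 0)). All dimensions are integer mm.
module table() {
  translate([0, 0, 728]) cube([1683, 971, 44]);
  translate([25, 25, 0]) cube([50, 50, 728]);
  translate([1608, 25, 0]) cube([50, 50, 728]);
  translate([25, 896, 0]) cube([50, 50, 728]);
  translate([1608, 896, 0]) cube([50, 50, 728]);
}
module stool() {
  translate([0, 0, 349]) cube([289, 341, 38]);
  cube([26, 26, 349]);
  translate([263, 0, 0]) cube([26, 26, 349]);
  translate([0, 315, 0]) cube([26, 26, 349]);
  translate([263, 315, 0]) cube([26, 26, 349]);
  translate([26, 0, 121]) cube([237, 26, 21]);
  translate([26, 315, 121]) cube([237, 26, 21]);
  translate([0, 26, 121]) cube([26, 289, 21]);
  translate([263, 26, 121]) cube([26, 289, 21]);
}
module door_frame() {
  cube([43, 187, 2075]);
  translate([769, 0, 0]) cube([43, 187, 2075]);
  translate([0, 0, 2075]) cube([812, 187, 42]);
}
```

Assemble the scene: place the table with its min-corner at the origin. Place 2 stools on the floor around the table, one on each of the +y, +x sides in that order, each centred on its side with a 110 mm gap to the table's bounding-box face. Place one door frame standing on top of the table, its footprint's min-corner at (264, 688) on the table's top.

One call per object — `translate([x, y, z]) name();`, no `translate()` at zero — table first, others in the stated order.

table();
translate([697, 1081, 0]) stool();
translate([1793, 315, 0]) stool();
translate([264, 688, 772]) door_frame();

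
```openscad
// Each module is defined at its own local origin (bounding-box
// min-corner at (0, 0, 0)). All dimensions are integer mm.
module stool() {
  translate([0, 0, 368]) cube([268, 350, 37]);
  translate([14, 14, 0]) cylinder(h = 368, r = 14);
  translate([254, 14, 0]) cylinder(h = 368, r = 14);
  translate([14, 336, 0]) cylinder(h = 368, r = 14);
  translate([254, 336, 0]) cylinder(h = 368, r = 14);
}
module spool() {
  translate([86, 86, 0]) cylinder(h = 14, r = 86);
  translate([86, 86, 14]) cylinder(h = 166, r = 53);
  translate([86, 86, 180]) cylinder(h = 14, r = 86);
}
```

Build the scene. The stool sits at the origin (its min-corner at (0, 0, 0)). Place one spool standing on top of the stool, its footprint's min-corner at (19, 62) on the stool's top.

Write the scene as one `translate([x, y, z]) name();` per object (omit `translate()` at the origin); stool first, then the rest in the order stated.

stool();
translate([19, 62, 405]) spool();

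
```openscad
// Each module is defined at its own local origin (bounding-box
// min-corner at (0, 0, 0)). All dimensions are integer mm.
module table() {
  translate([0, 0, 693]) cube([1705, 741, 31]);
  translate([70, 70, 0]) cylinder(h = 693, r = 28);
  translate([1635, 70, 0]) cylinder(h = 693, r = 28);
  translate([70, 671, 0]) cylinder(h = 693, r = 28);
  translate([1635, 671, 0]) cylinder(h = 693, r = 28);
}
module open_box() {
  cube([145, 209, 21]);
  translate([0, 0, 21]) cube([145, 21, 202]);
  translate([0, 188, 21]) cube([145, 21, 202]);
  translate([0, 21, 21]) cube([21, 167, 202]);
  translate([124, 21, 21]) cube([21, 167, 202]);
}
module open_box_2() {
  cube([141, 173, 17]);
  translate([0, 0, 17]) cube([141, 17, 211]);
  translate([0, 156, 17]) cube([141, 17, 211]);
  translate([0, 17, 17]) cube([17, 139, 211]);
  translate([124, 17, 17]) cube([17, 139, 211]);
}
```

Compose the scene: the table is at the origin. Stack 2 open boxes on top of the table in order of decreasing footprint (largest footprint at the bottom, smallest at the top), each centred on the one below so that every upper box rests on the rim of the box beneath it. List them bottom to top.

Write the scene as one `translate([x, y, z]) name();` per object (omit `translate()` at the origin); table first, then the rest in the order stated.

table();
translate([780, 266, 724]) open_box();
translate([782, 284, 947]) open_box_2();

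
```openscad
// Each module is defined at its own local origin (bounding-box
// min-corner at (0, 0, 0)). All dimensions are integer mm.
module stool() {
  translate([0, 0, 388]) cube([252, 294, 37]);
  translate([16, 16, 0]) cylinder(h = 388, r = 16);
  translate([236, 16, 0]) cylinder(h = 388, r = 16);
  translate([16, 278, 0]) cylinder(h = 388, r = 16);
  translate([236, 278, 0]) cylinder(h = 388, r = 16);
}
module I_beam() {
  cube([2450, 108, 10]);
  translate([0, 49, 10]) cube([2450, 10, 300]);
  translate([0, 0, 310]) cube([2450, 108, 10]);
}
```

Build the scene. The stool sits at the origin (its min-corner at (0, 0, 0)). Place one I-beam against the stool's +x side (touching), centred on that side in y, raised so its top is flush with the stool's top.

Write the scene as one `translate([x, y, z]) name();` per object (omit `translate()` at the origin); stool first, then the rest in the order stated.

stool();
translate([252, 93, 105]) I_beam();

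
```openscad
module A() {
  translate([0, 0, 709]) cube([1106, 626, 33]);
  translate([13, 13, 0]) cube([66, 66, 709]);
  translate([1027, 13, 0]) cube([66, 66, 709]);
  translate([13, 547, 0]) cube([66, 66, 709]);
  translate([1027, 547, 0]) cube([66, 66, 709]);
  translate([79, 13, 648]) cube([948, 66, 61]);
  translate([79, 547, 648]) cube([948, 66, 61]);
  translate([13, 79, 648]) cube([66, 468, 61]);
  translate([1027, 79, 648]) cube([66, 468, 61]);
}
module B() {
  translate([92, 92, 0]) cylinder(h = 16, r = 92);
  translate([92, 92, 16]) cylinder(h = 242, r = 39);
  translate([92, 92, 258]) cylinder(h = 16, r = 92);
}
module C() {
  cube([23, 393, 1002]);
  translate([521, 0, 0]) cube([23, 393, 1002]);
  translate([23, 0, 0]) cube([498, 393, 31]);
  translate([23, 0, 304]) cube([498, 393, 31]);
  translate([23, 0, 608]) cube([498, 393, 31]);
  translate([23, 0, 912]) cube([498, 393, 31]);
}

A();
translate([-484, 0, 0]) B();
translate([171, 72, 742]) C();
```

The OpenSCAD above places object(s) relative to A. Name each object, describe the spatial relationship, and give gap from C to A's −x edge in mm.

The bookshelf's min-x is at 171; the table's min-x is 0; gap = 171 mm.

A is a table. B is a spool. C is a bookshelf. The spool is on the floor beside the table on its −x side. The bookshelf is on top of the table. The gap from the bookshelf to the table's −x edge is 171 mm.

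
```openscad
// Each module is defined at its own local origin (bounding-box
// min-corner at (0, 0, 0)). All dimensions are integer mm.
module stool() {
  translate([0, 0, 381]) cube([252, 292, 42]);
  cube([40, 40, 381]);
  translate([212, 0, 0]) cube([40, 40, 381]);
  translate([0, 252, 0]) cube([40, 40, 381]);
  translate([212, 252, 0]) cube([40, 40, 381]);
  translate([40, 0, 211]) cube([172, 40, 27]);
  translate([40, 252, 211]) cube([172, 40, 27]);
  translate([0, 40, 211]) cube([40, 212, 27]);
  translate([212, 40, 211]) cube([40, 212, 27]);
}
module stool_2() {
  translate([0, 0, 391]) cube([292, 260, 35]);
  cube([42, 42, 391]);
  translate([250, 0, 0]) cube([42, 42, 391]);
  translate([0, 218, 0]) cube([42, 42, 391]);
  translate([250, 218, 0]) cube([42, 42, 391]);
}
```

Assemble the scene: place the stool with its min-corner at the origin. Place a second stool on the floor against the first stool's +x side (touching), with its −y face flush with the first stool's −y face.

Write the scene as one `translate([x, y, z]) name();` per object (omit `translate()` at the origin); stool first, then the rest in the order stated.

stool();
translate([252, 0, 0]) stool_2();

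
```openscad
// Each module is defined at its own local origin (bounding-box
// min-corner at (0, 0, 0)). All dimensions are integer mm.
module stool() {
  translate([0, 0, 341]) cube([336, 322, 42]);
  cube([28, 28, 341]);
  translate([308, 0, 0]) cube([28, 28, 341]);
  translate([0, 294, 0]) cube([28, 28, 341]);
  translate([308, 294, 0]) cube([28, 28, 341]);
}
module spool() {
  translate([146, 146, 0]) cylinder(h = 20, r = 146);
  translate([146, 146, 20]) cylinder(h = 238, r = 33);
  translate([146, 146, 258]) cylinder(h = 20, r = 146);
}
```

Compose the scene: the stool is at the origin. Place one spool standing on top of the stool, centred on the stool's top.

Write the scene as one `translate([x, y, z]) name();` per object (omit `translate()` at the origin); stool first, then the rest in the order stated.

stool();
translate([22, 15, 383]) spool();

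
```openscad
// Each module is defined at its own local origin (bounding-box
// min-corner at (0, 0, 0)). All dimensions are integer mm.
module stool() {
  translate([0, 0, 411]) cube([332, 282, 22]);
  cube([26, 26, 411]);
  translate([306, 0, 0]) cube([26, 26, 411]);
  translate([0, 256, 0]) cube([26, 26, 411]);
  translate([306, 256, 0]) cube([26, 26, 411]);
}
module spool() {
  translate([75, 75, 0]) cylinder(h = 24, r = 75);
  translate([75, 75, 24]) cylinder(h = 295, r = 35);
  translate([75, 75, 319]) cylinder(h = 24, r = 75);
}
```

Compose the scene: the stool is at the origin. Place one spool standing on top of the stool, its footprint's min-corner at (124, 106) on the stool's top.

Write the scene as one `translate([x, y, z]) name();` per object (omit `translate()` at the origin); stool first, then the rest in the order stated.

stool();
translate([124, 106, 433]) spool();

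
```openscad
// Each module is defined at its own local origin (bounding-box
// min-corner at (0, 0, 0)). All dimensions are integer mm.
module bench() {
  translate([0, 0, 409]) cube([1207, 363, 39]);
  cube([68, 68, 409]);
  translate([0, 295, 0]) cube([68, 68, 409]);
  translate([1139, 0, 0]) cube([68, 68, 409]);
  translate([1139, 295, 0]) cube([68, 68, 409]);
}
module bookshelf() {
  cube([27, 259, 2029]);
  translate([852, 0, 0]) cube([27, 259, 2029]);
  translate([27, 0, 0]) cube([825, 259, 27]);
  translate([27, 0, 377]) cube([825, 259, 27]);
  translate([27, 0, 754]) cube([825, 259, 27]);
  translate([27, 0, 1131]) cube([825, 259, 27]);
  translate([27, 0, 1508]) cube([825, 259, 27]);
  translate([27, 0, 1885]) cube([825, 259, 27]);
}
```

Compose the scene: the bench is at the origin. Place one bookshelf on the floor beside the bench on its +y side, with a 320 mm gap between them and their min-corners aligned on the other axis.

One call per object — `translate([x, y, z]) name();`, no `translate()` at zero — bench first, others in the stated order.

bench();
translate([0, 683, 0]) bookshelf();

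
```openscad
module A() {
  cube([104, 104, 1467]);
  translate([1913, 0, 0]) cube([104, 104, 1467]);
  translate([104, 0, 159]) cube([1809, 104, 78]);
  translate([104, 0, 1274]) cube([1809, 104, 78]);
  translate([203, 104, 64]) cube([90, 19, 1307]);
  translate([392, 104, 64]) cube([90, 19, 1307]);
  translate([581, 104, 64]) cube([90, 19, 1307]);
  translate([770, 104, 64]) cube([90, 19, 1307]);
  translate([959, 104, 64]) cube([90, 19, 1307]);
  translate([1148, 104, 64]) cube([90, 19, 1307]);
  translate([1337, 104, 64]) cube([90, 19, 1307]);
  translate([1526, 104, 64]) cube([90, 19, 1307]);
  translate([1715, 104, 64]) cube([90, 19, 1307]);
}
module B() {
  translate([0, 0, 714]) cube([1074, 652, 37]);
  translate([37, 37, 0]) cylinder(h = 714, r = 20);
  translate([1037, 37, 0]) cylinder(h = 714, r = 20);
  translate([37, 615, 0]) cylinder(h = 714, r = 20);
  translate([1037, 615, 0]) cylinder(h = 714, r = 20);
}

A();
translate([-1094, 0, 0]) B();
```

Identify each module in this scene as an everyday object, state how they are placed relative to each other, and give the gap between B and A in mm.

A is a fence section. B is a table. The table is on the floor beside the fence section on its −x side. The gap between the table and the fence section is 20 mm.

The table's nearest face is 20 mm from the fence section's −x face.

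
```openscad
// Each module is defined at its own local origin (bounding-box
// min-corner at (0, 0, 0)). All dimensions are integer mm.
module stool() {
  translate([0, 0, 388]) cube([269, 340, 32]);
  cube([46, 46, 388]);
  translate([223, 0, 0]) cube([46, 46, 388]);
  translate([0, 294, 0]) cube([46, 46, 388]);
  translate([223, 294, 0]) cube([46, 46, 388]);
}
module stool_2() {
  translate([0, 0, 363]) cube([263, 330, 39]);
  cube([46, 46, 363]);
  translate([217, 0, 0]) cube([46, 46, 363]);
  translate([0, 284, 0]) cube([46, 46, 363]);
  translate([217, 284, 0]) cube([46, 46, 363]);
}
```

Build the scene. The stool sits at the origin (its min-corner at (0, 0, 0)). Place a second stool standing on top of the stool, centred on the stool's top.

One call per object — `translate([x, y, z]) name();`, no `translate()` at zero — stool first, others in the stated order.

stool();
translate([3, 5, 420]) stool_2();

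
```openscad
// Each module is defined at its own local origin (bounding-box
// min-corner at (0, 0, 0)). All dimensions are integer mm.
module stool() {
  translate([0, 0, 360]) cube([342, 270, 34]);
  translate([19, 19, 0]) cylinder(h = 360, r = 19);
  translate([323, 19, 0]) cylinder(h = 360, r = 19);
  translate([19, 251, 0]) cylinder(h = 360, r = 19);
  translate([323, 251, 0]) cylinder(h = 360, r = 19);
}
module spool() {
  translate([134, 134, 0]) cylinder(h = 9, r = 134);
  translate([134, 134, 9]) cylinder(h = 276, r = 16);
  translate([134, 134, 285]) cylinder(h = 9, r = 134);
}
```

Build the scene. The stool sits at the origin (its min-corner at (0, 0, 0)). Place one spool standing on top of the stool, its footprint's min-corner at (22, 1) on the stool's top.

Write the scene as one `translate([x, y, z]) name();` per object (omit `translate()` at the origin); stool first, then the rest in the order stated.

stool();
translate([22, 1, 394]) spool();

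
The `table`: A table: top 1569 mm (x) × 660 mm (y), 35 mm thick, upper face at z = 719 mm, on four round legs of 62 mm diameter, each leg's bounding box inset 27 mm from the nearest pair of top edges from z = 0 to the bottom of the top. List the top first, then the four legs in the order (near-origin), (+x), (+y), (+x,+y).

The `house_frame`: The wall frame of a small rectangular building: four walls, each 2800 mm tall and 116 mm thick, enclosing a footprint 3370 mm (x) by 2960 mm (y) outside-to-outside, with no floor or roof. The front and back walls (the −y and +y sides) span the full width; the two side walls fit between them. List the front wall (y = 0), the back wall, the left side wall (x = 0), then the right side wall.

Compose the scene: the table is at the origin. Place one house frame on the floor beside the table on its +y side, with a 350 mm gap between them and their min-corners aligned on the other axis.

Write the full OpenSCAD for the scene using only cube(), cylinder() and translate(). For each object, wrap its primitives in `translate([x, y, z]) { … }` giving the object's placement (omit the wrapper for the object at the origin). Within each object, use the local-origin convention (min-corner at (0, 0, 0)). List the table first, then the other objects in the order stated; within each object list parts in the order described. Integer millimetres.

translate([0, 0, 684]) cube([1569, 660, 35]);
translate([58, 58, 0]) cylinder(h = 684, r = 31);
translate([1511, 58, 0]) cylinder(h = 684, r = 31);
translate([58, 602, 0]) cylinder(h = 684, r = 31);
translate([1511, 602, 0]) cylinder(h = 684, r = 31);
translate([0, 1010, 0]) {
  cube([3370, 116, 2800]);
  translate([0, 2844, 0]) cube([3370, 116, 2800]);
  translate([0, 116, 0]) cube([116, 2728, 2800]);
  translate([3254, 116, 0]) cube([116, 2728, 2800]);
}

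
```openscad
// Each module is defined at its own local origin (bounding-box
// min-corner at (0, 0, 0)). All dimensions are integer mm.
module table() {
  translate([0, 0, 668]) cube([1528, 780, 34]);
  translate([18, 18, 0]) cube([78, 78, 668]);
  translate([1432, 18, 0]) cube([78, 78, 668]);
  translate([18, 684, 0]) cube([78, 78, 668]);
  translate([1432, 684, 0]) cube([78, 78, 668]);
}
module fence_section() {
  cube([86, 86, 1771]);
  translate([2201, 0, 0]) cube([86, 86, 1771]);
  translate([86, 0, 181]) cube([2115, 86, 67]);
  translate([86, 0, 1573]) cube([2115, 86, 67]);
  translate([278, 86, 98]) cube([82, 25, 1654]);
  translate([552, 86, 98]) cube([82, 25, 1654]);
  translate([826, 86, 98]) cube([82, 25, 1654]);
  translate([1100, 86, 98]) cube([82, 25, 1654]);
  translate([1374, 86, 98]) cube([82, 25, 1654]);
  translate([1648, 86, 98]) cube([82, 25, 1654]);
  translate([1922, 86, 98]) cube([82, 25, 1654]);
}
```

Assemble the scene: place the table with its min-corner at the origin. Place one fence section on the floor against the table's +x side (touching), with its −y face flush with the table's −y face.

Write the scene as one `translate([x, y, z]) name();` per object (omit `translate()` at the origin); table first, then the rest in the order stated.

table();
translate([1528, 0, 0]) fence_section();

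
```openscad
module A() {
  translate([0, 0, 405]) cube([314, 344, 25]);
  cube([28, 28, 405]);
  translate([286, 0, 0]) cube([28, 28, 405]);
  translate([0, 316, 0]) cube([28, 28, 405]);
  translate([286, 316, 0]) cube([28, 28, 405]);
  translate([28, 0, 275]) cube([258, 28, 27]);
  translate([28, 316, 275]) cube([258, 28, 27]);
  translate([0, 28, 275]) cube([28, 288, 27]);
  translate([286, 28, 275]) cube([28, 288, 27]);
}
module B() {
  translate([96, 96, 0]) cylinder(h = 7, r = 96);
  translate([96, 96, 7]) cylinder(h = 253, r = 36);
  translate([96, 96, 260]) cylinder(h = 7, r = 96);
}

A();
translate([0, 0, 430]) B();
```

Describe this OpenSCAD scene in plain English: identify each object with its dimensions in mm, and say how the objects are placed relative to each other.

A is a four-legged stool. The seat is a 314×344×25 mm slab whose top surface is at z = 430 mm; four square legs, each 28×28 mm in cross-section, run from the floor (z = 0) to the underside of the seat, each flush with a corner of the seat. Four stretchers, 28 mm wide and 27 mm tall, connect adjacent legs with their undersides at z = 275 mm, each running between the inner faces of the legs it joins and aligned with the legs' outer faces on the other axis.

B is a spool: two coaxial disc flanges of radius 96 mm and thickness 7 mm, joined by a core cylinder of radius 36 mm and height 253 mm. The lower flange rests on z = 0 and the three cylinders share a vertical axis.

The spool is on top of the stool.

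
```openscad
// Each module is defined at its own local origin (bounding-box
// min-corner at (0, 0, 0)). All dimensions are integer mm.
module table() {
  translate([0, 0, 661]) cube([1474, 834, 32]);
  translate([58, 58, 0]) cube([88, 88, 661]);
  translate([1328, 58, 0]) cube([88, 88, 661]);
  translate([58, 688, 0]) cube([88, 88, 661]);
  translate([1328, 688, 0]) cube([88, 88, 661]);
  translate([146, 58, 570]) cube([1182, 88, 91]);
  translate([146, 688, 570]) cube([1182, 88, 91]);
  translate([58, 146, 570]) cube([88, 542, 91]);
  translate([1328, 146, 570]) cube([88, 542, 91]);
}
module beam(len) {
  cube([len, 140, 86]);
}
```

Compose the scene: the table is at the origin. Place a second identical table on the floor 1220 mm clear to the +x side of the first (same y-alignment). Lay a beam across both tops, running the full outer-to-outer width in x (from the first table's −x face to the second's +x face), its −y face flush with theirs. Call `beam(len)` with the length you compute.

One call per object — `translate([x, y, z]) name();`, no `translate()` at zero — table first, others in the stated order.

table();
translate([2694, 0, 0]) table();
translate([0, 0, 693]) beam(4168);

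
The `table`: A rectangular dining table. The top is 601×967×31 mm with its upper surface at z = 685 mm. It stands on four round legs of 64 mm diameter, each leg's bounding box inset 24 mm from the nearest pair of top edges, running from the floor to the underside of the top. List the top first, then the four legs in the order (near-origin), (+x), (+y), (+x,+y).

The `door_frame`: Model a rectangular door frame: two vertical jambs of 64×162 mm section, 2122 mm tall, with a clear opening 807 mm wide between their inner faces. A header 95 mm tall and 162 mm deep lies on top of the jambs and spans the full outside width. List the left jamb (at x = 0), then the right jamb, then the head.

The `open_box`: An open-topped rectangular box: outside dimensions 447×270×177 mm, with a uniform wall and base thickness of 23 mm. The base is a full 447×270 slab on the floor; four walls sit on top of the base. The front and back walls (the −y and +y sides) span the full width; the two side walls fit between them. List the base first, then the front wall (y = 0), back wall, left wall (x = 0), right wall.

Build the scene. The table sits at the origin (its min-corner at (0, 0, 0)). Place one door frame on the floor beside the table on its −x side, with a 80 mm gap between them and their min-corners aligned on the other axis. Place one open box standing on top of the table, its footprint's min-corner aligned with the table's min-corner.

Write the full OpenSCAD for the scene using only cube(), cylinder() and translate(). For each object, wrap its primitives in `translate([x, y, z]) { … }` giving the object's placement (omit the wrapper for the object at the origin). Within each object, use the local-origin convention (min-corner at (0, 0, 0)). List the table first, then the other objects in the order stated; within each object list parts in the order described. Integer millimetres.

translate([0, 0, 654]) cube([601, 967, 31]);
translate([56, 56, 0]) cylinder(h = 654, r = 32);
translate([545, 56, 0]) cylinder(h = 654, r = 32);
translate([56, 911, 0]) cylinder(h = 654, r = 32);
translate([545, 911, 0]) cylinder(h = 654, r = 32);
translate([-1015, 0, 0]) {
  cube([64, 162, 2122]);
  translate([871, 0, 0]) cube([64, 162, 2122]);
  translate([0, 0, 2122]) cube([935, 162, 95]);
}
translate([0, 0, 685]) {
  cube([447, 270, 23]);
  translate([0, 0, 23]) cube([447, 23, 154]);
  translate([0, 247, 23]) cube([447, 23, 154]);
  translate([0, 23, 23]) cube([23, 224, 154]);
  translate([424, 23, 23]) cube([23, 224, 154]);
}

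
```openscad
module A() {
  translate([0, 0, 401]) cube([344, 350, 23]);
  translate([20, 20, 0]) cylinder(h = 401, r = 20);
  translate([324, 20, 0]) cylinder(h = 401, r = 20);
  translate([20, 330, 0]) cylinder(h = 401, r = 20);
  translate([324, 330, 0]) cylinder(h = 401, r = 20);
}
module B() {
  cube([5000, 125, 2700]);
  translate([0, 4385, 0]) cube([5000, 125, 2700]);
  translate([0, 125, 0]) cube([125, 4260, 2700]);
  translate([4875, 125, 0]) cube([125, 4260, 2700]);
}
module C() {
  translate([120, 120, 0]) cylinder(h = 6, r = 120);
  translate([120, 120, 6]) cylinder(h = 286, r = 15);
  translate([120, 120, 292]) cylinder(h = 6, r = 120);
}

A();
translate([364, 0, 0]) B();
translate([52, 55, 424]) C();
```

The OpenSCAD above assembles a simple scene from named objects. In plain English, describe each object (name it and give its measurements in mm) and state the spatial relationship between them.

A is a four-legged stool. The seat is 344×350 mm, 23 mm thick, top at z = 424 mm. It stands on four round legs, each 40 mm in diameter, from z = 0 to the seat underside, each leg's axis is inset half a diameter from the nearest pair of seat edges (so the leg's bounding box is flush with the corner).

B is the wall frame of a small rectangular building: four walls, each 2700 mm tall and 125 mm thick, enclosing a footprint 5000 mm (x) by 4510 mm (y) outside-to-outside, with no floor or roof. The front and back walls (the −y and +y sides) span the full width; the two side walls fit between them.

C is a spool: two coaxial disc flanges of radius 120 mm and thickness 6 mm, joined by a core cylinder of radius 15 mm and height 286 mm. The lower flange rests on z = 0 and the three cylinders share a vertical axis.

The house frame is on the floor beside the stool on its +x side. The spool is on top of the stool, centred.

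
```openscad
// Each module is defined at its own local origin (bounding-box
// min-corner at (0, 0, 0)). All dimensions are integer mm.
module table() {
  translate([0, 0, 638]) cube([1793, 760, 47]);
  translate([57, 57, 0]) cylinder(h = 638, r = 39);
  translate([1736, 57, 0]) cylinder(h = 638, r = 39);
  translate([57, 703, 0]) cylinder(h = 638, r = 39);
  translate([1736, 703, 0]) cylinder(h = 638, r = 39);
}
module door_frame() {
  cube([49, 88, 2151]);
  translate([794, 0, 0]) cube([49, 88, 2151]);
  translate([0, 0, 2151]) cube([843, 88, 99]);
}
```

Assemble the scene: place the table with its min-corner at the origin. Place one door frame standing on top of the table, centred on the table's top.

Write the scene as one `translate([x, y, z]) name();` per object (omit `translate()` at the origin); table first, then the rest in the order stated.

table();
translate([475, 336, 685]) door_frame();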